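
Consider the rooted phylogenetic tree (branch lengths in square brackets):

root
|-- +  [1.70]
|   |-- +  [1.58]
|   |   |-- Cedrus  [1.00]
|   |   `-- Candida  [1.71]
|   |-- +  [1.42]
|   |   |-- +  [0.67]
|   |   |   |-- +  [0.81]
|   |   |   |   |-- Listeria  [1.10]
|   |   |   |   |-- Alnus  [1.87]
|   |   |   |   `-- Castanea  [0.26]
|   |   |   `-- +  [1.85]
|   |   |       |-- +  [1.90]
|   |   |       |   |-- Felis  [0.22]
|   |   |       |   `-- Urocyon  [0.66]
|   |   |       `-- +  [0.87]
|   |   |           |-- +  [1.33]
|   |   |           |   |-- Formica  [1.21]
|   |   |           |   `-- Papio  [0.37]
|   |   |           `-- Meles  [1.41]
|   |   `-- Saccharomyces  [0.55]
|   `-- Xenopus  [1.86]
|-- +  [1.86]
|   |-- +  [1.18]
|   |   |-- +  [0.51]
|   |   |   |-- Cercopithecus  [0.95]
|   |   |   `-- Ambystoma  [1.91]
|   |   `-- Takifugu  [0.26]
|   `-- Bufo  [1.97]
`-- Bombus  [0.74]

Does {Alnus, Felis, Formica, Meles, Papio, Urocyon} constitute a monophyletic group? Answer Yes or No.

No

The MRCA of the listed taxa subtends ((Listeria,Alnus,Castanea),((Felis,Urocyon),((Formica,Papio),Meles))).
That clade also contains Castanea, Listeria, which are not in the proposed group, so the group is not monophyletic.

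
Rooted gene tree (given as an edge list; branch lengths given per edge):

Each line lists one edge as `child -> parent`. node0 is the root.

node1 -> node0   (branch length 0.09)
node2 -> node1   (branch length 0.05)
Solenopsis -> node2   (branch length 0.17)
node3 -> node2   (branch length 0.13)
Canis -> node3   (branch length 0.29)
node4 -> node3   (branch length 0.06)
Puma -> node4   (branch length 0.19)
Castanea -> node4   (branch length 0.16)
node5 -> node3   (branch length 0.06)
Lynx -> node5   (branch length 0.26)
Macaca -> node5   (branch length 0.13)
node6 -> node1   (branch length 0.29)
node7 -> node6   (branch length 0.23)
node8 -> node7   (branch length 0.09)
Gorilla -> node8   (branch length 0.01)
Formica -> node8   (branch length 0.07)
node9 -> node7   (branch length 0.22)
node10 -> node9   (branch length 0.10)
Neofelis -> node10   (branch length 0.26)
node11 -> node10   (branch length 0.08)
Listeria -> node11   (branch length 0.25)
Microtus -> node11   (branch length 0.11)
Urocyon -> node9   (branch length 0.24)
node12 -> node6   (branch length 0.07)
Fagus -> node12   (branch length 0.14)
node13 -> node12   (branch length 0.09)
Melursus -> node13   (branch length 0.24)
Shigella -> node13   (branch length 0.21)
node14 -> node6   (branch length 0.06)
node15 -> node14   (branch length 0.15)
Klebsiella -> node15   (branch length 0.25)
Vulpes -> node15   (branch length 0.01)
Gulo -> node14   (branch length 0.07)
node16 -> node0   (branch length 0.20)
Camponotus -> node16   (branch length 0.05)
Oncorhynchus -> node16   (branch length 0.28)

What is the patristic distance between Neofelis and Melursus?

1.21

The path runs Neofelis → … → MRCA → … → Melursus; the MRCA is the node subtending (((Gorilla,Formica),((Neofelis,(Listeria,Microtus)),Urocyon)),(Fagus,(Melursus,Shigella)),((Klebsiella,Vulpes),Gulo)).
Branch lengths along that path: 0.26 + 0.10 + 0.22 + 0.23 + 0.07 + 0.09 + 0.24 = 1.21.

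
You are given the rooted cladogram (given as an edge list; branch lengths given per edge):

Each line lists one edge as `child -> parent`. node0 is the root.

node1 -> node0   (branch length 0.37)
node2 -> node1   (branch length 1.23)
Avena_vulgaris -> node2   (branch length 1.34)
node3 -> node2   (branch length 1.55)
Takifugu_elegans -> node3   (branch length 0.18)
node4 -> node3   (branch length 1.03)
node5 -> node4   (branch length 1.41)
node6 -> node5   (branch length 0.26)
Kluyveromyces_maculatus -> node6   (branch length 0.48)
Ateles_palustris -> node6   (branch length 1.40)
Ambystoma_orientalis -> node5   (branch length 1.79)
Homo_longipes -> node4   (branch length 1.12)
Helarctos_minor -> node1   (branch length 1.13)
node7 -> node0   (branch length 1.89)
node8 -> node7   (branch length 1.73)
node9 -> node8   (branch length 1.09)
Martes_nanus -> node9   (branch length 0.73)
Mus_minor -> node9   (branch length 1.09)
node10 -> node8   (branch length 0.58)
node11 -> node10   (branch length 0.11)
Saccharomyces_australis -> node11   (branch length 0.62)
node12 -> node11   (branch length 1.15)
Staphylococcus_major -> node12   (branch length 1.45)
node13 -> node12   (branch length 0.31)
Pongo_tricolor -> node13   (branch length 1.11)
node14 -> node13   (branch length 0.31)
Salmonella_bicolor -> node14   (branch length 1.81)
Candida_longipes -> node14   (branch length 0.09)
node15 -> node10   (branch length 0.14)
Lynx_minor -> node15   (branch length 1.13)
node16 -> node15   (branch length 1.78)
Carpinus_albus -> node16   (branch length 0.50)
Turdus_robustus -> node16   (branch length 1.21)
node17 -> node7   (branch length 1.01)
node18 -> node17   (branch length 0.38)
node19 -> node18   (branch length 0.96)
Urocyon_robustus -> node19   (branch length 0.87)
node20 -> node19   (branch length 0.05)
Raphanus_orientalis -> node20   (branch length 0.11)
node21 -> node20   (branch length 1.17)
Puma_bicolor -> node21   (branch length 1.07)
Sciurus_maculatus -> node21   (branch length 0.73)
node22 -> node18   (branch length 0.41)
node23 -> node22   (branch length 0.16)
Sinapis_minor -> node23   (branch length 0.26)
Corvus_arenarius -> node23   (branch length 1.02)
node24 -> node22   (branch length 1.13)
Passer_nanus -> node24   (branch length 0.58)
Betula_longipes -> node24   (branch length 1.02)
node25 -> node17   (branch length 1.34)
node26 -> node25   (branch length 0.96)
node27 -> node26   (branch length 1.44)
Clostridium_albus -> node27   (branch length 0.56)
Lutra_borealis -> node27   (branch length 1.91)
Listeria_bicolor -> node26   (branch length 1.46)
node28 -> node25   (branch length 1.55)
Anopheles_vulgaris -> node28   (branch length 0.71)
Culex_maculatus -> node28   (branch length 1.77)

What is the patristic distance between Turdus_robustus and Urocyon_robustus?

The path runs Turdus_robustus → … → MRCA → … → Urocyon_robustus; the MRCA is the node subtending (((Martes_nanus,Mus_minor),((Saccharomyces_australis,(Staphylococcus_major,(Pongo_tricolor,(Salmonella_bicolor,Candida_longipes)))),(Lynx_minor,(Carpinus_albus,Turdus_robustus)))),(((Urocyon_robustus,(Raphanus_orientalis,(Puma_bicolor,Sciurus_maculatus))),((Sinapis_minor,Corvus_arenarius),(Passer_nanus,Betula_longipes))),(((Clostridium_albus,Lutra_borealis),Listeria_bicolor),(Anopheles_vulgaris,Culex_maculatus)))).
Branch lengths along that path: 1.21 + 1.78 + 0.14 + 0.58 + 1.73 + 1.01 + 0.38 + 0.96 + 0.87 = 8.66.

8.66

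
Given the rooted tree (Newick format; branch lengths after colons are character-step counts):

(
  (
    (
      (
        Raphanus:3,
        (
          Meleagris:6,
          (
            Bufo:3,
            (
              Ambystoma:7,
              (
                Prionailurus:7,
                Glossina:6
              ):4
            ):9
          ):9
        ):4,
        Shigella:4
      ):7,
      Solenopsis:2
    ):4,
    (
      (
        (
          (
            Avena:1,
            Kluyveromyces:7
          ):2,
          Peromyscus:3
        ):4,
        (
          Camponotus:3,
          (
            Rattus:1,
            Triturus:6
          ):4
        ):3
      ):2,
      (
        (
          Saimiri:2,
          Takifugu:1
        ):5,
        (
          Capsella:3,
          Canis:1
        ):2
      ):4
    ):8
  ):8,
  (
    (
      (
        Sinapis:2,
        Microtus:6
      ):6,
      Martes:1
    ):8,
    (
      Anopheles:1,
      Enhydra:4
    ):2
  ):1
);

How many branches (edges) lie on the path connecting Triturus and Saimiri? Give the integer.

The MRCA of Triturus and Saimiri is the node subtending ((((Avena,Kluyveromyces),Peromyscus),(Camponotus,(Rattus,Triturus))),((Saimiri,Takifugu),(Capsella,Canis))).
From Triturus up to that node: 4 branches. From Saimiri up to the same node: 3 branches. Total: 4 + 3 = 7.

7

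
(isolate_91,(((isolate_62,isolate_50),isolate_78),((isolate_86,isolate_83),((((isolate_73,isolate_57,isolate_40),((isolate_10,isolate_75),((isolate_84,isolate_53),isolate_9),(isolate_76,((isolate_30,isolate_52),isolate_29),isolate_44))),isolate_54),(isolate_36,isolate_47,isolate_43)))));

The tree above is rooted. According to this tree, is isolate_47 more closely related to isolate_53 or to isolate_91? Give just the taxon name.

The MRCA of isolate_47 and isolate_53 subtends ((((isolate_73,isolate_57,isolate_40),((isolate_10,isolate_75),((isolate_84,isolate_53),isolate_9),(isolate_76,((isolate_30,isolate_52),isolate_29),isolate_44))),isolate_54),(isolate_36,isolate_47,isolate_43)) (17 taxa).
The MRCA of isolate_47 and isolate_91 is the root, subtending the entire tree (23 taxa).
The first is nested inside the second, so isolate_47 shares a more recent common ancestor with isolate_53.

isolate_53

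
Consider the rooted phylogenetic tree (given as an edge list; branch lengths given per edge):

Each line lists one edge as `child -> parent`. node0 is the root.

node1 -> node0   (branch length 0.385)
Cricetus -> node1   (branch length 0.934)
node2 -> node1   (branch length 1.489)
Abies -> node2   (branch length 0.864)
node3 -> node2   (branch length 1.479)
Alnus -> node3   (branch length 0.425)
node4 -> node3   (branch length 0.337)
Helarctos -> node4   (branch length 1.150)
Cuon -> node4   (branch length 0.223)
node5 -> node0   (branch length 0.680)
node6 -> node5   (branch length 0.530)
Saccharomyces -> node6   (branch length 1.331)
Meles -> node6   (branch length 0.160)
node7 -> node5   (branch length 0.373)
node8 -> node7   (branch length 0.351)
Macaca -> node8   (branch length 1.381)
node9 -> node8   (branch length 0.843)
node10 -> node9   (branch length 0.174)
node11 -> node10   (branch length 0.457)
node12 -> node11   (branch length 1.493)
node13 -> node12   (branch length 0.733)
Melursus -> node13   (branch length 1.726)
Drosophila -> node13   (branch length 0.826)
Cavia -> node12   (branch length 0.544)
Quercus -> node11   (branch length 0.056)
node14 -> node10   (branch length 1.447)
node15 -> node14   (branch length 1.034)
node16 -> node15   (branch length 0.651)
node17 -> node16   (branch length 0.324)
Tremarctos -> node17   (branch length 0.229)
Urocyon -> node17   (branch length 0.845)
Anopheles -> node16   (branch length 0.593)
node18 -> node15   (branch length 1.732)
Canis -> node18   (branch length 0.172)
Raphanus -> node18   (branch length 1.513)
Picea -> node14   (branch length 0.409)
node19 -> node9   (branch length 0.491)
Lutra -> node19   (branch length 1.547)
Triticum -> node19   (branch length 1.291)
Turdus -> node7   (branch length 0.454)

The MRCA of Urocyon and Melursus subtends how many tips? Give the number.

The MRCA of Urocyon and Melursus is the node subtending ((((Melursus,Drosophila),Cavia),Quercus),((((Tremarctos,Urocyon),Anopheles),(Canis,Raphanus)),Picea)).
That clade contains 10 terminal taxa: Anopheles, Canis, Cavia, Drosophila, Melursus, Picea, Quercus, Raphanus, Tremarctos, Urocyon.

10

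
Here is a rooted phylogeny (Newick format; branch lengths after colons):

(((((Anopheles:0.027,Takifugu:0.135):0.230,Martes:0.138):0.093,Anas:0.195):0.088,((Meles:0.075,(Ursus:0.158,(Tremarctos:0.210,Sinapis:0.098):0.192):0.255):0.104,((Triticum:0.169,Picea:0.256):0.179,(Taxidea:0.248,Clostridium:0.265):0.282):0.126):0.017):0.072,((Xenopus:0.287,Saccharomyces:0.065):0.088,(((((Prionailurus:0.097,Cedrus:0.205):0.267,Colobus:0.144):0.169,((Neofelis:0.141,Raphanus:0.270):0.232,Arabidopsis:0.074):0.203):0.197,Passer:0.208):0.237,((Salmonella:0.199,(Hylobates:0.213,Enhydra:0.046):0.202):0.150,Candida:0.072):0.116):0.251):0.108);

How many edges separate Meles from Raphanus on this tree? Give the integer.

The MRCA of Meles and Raphanus is the root of the tree.
From Meles up to that node: 4 branches. From Raphanus up to the same node: 7 branches. Total: 4 + 7 = 11.

11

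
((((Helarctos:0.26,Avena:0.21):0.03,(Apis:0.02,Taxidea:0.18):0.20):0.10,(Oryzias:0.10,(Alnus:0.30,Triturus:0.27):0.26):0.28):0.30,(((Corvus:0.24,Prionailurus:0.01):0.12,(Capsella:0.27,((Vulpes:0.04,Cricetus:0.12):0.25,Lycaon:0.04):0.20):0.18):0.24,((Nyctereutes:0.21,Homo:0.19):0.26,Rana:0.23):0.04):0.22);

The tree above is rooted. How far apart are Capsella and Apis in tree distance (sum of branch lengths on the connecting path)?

The path runs Capsella → … → MRCA → … → Apis; the MRCA is the root of the tree.
Branch lengths along that path: 0.27 + 0.18 + 0.24 + 0.22 + 0.30 + 0.10 + 0.20 + 0.02 = 1.53.

1.53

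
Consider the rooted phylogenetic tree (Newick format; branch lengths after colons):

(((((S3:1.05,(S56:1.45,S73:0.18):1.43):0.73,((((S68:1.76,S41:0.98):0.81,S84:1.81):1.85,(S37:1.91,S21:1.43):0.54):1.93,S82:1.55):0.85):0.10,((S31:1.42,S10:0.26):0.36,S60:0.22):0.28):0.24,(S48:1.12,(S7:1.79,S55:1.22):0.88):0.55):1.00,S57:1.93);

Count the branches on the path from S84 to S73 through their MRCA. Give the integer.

7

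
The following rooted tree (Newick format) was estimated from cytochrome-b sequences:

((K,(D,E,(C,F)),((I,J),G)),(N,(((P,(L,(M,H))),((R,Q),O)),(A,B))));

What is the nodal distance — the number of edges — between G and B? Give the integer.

7

The MRCA of G and B is the root of the tree.
From G up to that node: 3 branches. From B up to the same node: 4 branches. Total: 3 + 4 = 7.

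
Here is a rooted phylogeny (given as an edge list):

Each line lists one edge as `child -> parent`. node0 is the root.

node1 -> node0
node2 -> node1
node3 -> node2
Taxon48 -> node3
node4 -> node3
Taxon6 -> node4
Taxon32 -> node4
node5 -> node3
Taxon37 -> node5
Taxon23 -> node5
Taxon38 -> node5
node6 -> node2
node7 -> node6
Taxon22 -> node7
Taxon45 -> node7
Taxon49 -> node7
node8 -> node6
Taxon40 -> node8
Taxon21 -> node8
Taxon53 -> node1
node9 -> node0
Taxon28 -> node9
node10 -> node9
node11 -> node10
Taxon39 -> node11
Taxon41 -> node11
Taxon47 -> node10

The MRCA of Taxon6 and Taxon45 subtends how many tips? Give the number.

11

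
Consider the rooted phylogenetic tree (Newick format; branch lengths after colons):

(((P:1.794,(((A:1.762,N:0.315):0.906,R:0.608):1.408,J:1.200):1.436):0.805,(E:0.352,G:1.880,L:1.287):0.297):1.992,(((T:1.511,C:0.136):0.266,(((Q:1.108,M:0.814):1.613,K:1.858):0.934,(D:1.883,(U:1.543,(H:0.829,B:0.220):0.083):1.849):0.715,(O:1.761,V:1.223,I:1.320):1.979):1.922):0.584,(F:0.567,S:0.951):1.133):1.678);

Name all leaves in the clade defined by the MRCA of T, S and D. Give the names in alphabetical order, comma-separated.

Tracing T: it sits inside (T,C).
Tracing S: it sits inside (F,S).
Tracing D: it sits inside (D,(U,(H,B))).
The smallest clade enclosing all 3 is (((T,C),(((Q,M),K),(D,(U,(H,B))),(O,V,I))),(F,S)); the answer is its 14 terminal taxa in alphabetical order.

B, C, D, F, H, I, K, M, O, Q, S, T, U, V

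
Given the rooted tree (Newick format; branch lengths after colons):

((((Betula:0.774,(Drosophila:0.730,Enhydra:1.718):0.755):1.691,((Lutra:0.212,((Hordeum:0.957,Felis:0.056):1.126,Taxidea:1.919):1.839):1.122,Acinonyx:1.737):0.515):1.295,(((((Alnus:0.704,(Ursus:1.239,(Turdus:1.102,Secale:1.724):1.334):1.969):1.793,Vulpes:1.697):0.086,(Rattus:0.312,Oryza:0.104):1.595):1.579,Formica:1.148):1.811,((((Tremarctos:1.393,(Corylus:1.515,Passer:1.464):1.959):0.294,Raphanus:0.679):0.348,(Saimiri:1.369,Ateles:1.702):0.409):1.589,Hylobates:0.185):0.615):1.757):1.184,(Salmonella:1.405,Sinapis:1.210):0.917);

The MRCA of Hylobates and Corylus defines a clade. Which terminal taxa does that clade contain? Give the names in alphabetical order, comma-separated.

Ateles, Corylus, Hylobates, Passer, Raphanus, Saimiri, Tremarctos

Tracing Hylobates: it sits inside ((((Tremarctos,(Corylus,Passer)),Raphanus),(Saimiri,Ateles)),Hylobates).
Tracing Corylus: it sits inside (Corylus,Passer).
The smallest clade enclosing both is ((((Tremarctos,(Corylus,Passer)),Raphanus),(Saimiri,Ateles)),Hylobates); the answer is its 7 terminal taxa in alphabetical order.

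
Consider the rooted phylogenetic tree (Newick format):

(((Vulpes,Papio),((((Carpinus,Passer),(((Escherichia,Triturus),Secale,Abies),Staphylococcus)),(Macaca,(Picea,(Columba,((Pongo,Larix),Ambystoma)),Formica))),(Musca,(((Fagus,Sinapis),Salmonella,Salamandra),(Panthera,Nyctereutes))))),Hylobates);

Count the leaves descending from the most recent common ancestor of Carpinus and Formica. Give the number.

The MRCA of Carpinus and Formica is the node subtending (((Carpinus,Passer),(((Escherichia,Triturus),Secale,Abies),Staphylococcus)),(Macaca,(Picea,(Columba,((Pongo,Larix),Ambystoma)),Formica))).
That clade contains 14 terminal taxa: Abies, Ambystoma, Carpinus, Columba, Escherichia, Formica, Larix, Macaca, Passer, Picea, Pongo, Secale, Staphylococcus, Triturus.

14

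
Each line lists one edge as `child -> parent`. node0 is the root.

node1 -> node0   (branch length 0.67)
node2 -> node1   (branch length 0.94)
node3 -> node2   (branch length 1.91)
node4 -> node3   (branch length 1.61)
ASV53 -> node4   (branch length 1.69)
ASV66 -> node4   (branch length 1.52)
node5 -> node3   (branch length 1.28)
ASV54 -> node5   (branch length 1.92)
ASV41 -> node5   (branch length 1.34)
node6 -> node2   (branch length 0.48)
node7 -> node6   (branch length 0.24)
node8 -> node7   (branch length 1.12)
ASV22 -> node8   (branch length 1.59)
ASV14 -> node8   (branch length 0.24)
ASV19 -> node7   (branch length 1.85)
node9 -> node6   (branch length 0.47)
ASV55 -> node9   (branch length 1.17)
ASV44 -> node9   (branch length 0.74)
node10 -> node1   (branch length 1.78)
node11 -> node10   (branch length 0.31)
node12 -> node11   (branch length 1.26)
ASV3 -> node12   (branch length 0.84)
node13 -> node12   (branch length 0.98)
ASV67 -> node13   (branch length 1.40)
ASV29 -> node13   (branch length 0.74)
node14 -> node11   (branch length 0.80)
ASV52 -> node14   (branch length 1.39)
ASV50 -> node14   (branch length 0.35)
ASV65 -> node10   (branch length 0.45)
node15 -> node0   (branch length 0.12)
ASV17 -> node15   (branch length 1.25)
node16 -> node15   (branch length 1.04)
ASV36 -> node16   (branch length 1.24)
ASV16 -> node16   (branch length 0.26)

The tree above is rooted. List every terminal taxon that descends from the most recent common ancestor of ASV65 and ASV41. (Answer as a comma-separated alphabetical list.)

ASV14, ASV19, ASV22, ASV29, ASV3, ASV41, ASV44, ASV50, ASV52, ASV53, ASV54, ASV55, ASV65, ASV66, ASV67

Tracing ASV65: it sits inside (((ASV3,(ASV67,ASV29)),(ASV52,ASV50)),ASV65).
Tracing ASV41: it sits inside (ASV54,ASV41).
The smallest clade enclosing both is ((((ASV53,ASV66),(ASV54,ASV41)),(((ASV22,ASV14),ASV19),(ASV55,ASV44))),(((ASV3,(ASV67,ASV29)),(ASV52,ASV50)),ASV65)); the answer is its 15 terminal taxa in alphabetical order.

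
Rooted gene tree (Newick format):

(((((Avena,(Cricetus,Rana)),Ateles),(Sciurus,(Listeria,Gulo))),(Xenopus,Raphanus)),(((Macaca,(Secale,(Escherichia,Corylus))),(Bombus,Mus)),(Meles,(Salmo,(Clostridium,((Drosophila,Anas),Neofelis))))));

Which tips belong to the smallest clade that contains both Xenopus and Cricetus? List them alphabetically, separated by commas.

Ateles, Avena, Cricetus, Gulo, Listeria, Rana, Raphanus, Sciurus, Xenopus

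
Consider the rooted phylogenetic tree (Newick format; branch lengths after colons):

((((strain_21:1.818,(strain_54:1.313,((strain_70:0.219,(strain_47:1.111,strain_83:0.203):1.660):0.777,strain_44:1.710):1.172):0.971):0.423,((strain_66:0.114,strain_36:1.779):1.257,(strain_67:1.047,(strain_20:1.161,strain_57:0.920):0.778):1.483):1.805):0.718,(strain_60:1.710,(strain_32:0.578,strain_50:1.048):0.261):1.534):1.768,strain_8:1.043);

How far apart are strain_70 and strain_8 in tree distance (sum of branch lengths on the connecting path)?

The path runs strain_70 → … → MRCA → … → strain_8; the MRCA is the root of the tree.
Branch lengths along that path: 0.219 + 0.777 + 1.172 + 0.971 + 0.423 + 0.718 + 1.768 + 1.043 = 7.091.

7.091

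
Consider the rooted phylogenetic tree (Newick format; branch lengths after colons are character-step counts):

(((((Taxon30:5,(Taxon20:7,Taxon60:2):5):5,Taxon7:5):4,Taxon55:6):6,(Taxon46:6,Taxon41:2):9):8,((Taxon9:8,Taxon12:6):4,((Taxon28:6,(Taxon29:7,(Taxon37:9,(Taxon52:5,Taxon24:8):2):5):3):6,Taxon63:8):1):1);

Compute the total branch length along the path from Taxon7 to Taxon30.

15

The path runs Taxon7 → … → MRCA → … → Taxon30; the MRCA is the node subtending ((Taxon30,(Taxon20,Taxon60)),Taxon7).
Branch lengths along that path: 5 + 5 + 5 = 15.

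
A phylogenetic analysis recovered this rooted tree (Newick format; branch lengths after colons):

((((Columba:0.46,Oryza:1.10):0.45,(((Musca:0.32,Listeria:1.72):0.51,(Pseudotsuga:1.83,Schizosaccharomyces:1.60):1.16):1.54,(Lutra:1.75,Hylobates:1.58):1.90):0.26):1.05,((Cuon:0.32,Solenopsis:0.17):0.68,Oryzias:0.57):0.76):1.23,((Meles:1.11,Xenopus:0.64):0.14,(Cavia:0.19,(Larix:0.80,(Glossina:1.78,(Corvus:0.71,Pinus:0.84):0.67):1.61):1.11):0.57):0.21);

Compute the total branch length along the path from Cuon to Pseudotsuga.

7.60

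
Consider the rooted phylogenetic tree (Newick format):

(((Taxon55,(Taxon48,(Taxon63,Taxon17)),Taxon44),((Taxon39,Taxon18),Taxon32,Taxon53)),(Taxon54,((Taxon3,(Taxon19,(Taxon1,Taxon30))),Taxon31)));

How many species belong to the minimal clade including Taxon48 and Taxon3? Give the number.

The MRCA of Taxon48 and Taxon3 is the root, so the clade is the entire tree.
That clade contains 15 terminal taxa: Taxon1, Taxon17, Taxon18, Taxon19, Taxon3, Taxon30, Taxon31, Taxon32, Taxon39, Taxon44, Taxon48, Taxon53, Taxon54, Taxon55, Taxon63.

15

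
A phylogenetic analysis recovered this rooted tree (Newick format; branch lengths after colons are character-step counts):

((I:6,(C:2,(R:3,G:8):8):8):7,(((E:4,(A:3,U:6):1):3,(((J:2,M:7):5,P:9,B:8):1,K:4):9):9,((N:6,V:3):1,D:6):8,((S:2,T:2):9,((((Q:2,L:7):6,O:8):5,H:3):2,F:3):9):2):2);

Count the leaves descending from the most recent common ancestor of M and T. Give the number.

The MRCA of M and T is the node subtending (((E,(A,U)),(((J,M),P,B),K)),((N,V),D),((S,T),((((Q,L),O),H),F))).
That clade contains 18 terminal taxa: A, B, D, E, F, H, J, K, L, M, N, O, P, Q, S, T, U, V.

18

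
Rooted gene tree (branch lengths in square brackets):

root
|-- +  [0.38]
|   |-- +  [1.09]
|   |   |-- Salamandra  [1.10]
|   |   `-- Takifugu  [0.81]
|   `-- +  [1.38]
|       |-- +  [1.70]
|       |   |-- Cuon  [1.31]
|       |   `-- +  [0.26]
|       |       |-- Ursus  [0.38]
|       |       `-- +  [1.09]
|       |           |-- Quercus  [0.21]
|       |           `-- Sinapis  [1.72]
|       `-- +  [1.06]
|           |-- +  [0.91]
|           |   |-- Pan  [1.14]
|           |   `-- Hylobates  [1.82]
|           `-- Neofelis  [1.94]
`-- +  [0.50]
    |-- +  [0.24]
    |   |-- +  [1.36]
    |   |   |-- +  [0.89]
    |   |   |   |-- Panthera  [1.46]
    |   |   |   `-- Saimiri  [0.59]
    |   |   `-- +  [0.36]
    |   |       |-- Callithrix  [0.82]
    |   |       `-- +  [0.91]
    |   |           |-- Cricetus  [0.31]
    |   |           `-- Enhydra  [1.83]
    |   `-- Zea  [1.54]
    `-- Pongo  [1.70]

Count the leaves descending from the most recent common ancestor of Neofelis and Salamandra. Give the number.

9

The MRCA of Neofelis and Salamandra is the node subtending ((Salamandra,Takifugu),((Cuon,(Ursus,(Quercus,Sinapis))),((Pan,Hylobates),Neofelis))).
That clade contains 9 terminal taxa: Cuon, Hylobates, Neofelis, Pan, Quercus, Salamandra, Sinapis, Takifugu, Ursus.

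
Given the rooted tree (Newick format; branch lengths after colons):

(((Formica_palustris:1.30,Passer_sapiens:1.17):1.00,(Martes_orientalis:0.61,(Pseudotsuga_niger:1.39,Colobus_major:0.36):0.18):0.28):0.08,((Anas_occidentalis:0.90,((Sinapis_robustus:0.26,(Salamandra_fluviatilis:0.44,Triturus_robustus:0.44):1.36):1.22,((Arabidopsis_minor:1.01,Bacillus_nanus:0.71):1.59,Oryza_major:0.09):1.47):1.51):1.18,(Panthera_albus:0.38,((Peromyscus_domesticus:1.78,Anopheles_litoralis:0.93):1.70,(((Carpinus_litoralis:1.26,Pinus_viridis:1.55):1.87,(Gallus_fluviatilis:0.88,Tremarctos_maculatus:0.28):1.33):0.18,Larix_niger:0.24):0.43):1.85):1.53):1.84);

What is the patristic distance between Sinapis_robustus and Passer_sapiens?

The path runs Sinapis_robustus → … → MRCA → … → Passer_sapiens; the MRCA is the root of the tree.
Branch lengths along that path: 0.26 + 1.22 + 1.51 + 1.18 + 1.84 + 0.08 + 1.00 + 1.17 = 8.26.

8.26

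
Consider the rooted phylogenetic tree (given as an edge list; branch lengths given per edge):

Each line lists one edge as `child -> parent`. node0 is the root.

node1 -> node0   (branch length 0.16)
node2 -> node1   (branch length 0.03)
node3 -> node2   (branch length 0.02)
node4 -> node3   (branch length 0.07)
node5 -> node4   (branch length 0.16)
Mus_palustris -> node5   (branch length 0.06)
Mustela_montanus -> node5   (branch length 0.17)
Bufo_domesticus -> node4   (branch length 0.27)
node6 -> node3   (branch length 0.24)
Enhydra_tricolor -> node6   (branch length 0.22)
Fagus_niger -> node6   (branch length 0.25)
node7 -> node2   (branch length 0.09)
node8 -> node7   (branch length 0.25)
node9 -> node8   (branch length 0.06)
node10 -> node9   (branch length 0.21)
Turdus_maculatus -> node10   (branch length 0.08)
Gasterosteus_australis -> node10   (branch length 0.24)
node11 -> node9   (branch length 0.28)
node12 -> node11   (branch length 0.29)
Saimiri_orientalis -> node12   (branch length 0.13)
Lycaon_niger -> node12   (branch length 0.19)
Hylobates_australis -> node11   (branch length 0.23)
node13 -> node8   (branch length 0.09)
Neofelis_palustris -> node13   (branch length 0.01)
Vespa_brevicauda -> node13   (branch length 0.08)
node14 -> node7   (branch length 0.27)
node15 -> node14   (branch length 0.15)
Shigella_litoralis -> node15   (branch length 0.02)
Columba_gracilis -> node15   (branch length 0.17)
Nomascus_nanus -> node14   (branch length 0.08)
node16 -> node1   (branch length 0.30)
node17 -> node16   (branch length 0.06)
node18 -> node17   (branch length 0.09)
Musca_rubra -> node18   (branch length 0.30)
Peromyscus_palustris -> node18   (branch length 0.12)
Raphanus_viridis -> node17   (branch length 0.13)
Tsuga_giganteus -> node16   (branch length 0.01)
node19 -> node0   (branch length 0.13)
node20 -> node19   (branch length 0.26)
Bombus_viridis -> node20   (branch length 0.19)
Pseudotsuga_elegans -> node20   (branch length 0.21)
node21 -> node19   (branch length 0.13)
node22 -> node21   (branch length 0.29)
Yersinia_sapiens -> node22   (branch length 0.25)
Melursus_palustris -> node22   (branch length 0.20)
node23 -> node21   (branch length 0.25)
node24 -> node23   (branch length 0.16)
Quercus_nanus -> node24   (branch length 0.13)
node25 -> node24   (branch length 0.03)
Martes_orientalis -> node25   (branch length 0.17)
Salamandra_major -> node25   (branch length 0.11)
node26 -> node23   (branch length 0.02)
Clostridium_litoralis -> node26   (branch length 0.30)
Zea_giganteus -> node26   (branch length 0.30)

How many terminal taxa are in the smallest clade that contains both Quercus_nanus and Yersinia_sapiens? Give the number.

The MRCA of Quercus_nanus and Yersinia_sapiens is the node subtending ((Yersinia_sapiens,Melursus_palustris),((Quercus_nanus,(Martes_orientalis,Salamandra_major)),(Clostridium_litoralis,Zea_giganteus))).
That clade contains 7 terminal taxa: Clostridium_litoralis, Martes_orientalis, Melursus_palustris, Quercus_nanus, Salamandra_major, Yersinia_sapiens, Zea_giganteus.

7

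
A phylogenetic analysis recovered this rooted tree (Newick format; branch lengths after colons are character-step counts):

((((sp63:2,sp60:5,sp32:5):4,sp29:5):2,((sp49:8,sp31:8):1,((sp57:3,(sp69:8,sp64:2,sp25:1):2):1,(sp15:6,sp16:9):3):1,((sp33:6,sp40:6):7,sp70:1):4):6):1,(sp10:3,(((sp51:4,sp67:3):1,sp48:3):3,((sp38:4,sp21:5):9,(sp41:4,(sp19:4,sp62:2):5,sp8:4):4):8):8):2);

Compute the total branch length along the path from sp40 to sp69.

29

The path runs sp40 → … → MRCA → … → sp69; the MRCA is the node subtending ((sp49,sp31),((sp57,(sp69,sp64,sp25)),(sp15,sp16)),((sp33,sp40),sp70)).
Branch lengths along that path: 6 + 7 + 4 + 1 + 1 + 2 + 8 = 29.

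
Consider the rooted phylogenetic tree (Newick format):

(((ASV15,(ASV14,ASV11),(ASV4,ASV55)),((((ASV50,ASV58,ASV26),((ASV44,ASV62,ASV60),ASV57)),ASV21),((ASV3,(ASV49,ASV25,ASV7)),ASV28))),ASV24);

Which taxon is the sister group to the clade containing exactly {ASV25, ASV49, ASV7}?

The clade containing exactly {ASV25, ASV49, ASV7} attaches to the tree at the node subtending (ASV3,(ASV49,ASV25,ASV7)).
The other lineage descending from that same node — the sister group — is the single tip ASV3.

ASV3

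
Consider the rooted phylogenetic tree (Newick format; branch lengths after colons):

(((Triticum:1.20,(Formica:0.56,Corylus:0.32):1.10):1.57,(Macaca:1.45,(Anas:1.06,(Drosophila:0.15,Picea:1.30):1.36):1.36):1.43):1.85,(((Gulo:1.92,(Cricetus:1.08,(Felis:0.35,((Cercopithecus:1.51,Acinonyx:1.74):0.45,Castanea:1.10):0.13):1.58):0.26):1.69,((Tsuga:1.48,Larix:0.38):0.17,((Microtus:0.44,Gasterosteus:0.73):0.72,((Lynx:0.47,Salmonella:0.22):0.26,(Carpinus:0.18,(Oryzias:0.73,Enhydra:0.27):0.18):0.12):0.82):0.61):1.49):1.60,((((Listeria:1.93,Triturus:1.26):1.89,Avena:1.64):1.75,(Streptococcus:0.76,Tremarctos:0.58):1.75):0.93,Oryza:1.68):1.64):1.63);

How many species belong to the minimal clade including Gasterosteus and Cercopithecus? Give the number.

15

The MRCA of Gasterosteus and Cercopithecus is the node subtending ((Gulo,(Cricetus,(Felis,((Cercopithecus,Acinonyx),Castanea)))),((Tsuga,Larix),((Microtus,Gasterosteus),((Lynx,Salmonella),(Carpinus,(Oryzias,Enhydra)))))).
That clade contains 15 terminal taxa: Acinonyx, Carpinus, Castanea, Cercopithecus, Cricetus, Enhydra, Felis, Gasterosteus, Gulo, Larix, Lynx, Microtus, Oryzias, Salmonella, Tsuga.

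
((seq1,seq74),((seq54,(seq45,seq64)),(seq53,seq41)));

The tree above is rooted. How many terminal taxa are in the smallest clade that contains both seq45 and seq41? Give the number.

5

The MRCA of seq45 and seq41 is the node subtending ((seq54,(seq45,seq64)),(seq53,seq41)).
That clade contains 5 terminal taxa: seq41, seq45, seq53, seq54, seq64.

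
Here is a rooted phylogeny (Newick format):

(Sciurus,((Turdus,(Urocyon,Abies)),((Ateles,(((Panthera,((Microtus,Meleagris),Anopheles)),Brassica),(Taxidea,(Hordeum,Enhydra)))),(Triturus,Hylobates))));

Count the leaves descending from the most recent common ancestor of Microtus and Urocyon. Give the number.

The MRCA of Microtus and Urocyon is the node subtending ((Turdus,(Urocyon,Abies)),((Ateles,(((Panthera,((Microtus,Meleagris),Anopheles)),Brassica),(Taxidea,(Hordeum,Enhydra)))),(Triturus,Hylobates))).
That clade contains 14 terminal taxa: Abies, Anopheles, Ateles, Brassica, Enhydra, Hordeum, Hylobates, Meleagris, Microtus, Panthera, Taxidea, Triturus, Turdus, Urocyon.

14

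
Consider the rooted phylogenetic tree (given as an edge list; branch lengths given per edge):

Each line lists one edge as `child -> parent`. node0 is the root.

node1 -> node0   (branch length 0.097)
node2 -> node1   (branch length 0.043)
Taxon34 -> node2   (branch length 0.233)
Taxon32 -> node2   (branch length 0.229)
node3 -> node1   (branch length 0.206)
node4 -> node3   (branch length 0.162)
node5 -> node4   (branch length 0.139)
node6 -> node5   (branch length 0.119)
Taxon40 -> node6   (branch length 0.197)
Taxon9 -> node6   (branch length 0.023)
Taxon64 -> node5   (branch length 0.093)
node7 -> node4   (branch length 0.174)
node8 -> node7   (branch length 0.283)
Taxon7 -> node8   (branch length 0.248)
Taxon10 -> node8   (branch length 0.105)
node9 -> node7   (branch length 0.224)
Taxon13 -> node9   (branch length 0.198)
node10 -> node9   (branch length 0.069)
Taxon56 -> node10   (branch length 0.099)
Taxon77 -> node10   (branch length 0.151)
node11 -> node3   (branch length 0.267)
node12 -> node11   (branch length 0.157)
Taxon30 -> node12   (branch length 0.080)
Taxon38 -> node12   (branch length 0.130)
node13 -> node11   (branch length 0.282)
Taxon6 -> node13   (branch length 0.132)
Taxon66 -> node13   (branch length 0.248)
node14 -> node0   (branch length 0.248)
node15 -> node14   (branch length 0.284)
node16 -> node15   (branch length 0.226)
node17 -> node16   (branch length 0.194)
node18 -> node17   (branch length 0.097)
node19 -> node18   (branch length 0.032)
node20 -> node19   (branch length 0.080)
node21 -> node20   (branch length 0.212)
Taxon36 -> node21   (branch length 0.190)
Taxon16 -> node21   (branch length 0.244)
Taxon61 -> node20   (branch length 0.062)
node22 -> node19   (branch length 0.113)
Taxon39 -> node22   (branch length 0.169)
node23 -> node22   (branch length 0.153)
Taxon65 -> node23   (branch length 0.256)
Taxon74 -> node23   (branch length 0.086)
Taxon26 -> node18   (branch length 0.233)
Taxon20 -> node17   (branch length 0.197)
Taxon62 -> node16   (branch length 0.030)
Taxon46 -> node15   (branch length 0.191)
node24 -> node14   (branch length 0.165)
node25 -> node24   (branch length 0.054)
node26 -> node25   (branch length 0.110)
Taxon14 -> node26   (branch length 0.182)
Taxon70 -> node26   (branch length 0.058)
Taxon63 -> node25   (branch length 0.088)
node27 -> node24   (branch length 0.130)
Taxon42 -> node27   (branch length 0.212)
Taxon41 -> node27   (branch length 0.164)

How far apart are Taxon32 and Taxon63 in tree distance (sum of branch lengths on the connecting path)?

The path runs Taxon32 → … → MRCA → … → Taxon63; the MRCA is the root of the tree.
Branch lengths along that path: 0.229 + 0.043 + 0.097 + 0.248 + 0.165 + 0.054 + 0.088 = 0.924.

0.924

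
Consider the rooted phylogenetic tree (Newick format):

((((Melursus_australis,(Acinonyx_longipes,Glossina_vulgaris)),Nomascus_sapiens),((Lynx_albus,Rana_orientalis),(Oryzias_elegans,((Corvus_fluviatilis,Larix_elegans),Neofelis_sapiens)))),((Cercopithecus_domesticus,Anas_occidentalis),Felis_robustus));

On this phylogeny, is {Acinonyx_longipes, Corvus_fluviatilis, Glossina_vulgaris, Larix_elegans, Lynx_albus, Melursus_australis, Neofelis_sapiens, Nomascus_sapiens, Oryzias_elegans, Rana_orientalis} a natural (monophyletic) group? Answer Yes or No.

Yes

The most recent common ancestor of these taxa subtends (((Melursus_australis,(Acinonyx_longipes,Glossina_vulgaris)),Nomascus_sapiens),((Lynx_albus,Rana_orientalis),(Oryzias_elegans,((Corvus_fluviatilis,Larix_elegans),Neofelis_sapiens)))).
That clade has exactly 10 tips — every listed taxon and nothing else — so the group is monophyletic.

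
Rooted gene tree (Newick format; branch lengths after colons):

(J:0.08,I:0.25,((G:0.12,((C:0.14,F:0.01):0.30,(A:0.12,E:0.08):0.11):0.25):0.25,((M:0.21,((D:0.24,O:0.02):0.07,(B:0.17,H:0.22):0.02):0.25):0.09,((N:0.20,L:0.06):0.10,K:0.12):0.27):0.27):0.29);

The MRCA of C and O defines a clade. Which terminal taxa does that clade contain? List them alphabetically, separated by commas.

A, B, C, D, E, F, G, H, K, L, M, N, O

Tracing C: it sits inside (C,F).
Tracing O: it sits inside (D,O).
The smallest clade enclosing both is ((G,((C,F),(A,E))),((M,((D,O),(B,H))),((N,L),K))); the answer is its 13 terminal taxa in alphabetical order.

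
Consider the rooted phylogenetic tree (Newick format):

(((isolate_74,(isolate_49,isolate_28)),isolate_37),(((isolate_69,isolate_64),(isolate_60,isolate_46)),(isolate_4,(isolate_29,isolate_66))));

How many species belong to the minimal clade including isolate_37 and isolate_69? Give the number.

11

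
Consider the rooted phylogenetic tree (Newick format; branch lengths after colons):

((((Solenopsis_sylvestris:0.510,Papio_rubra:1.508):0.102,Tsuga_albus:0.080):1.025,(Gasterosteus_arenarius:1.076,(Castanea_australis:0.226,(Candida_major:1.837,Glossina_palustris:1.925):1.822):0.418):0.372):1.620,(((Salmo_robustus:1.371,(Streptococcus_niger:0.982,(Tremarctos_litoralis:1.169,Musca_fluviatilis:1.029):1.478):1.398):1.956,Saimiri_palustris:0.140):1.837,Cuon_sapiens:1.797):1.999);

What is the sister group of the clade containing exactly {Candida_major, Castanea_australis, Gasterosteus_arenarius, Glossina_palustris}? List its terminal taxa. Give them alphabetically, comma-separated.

The clade containing exactly {Candida_major, Castanea_australis, Gasterosteus_arenarius, Glossina_palustris} attaches to the tree at the node subtending (((Solenopsis_sylvestris,Papio_rubra),Tsuga_albus),(Gasterosteus_arenarius,(Castanea_australis,(Candida_major,Glossina_palustris)))).
The other lineage descending from that same node — the sister group — is ((Solenopsis_sylvestris,Papio_rubra),Tsuga_albus); its 3 tips in alphabetical order are the answer.

Papio_rubra, Solenopsis_sylvestris, Tsuga_albus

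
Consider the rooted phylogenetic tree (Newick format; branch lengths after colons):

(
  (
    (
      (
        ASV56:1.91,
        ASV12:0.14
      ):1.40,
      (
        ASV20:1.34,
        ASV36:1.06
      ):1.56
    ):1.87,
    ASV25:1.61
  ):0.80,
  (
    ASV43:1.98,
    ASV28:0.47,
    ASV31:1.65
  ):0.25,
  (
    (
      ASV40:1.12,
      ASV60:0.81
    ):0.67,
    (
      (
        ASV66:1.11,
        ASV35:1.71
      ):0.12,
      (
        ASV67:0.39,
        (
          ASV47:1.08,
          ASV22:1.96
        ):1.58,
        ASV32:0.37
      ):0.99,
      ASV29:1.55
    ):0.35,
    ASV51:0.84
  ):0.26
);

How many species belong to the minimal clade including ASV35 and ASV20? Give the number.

18

The MRCA of ASV35 and ASV20 is the root, so the clade is the entire tree.
That clade contains 18 terminal taxa: ASV12, ASV20, ASV22, ASV25, ASV28, ASV29, ASV31, ASV32, ASV35, ASV36, ASV40, ASV43, ASV47, ASV51, ASV56, ASV60, ASV66, ASV67.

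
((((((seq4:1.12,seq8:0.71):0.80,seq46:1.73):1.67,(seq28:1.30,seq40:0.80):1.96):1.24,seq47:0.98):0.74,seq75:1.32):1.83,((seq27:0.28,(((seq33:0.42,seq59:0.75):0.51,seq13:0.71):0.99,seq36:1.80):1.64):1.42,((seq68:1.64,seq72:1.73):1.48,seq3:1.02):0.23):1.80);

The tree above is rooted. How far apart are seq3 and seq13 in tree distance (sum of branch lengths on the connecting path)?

The path runs seq3 → … → MRCA → … → seq13; the MRCA is the node subtending ((seq27,(((seq33,seq59),seq13),seq36)),((seq68,seq72),seq3)).
Branch lengths along that path: 1.02 + 0.23 + 1.42 + 1.64 + 0.99 + 0.71 = 6.01.

6.01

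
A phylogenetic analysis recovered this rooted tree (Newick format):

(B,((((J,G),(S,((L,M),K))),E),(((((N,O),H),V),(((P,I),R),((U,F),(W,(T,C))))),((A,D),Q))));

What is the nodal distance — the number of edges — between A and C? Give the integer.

9

The MRCA of A and C is the node subtending (((((N,O),H),V),(((P,I),R),((U,F),(W,(T,C))))),((A,D),Q)).
From A up to that node: 3 branches. From C up to the same node: 6 branches. Total: 3 + 6 = 9.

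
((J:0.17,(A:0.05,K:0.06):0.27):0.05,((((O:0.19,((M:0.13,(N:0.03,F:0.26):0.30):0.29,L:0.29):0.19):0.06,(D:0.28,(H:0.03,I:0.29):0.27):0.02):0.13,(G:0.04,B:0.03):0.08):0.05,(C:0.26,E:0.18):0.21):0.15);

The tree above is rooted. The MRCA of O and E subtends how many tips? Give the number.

The MRCA of O and E is the node subtending ((((O,((M,(N,F)),L)),(D,(H,I))),(G,B)),(C,E)).
That clade contains 12 terminal taxa: B, C, D, E, F, G, H, I, L, M, N, O.

12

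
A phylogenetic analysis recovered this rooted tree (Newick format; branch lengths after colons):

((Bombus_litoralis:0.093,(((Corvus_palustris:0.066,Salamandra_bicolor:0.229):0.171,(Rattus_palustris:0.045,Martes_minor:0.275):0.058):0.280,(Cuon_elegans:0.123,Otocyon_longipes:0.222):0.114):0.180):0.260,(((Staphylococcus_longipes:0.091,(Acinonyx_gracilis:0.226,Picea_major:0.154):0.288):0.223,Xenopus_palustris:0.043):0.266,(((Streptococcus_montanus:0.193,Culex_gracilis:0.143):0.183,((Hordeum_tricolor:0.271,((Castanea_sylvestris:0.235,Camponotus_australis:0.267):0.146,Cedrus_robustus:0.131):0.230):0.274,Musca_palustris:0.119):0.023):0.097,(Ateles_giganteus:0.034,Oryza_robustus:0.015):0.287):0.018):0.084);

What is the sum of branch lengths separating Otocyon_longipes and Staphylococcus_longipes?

The path runs Otocyon_longipes → … → MRCA → … → Staphylococcus_longipes; the MRCA is the root of the tree.
Branch lengths along that path: 0.222 + 0.114 + 0.180 + 0.260 + 0.084 + 0.266 + 0.223 + 0.091 = 1.440.

1.440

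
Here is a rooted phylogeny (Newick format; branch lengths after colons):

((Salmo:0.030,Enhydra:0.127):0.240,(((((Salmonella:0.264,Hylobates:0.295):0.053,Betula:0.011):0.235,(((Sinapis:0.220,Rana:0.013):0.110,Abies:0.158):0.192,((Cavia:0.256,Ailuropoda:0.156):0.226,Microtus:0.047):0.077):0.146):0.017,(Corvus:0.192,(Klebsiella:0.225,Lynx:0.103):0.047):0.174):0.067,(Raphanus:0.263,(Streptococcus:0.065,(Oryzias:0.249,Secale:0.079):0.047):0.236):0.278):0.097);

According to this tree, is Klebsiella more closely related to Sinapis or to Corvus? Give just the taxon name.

The MRCA of Klebsiella and Corvus subtends (Corvus,(Klebsiella,Lynx)) (3 taxa).
The MRCA of Klebsiella and Sinapis subtends ((((Salmonella,Hylobates),Betula),(((Sinapis,Rana),Abies),((Cavia,Ailuropoda),Microtus))),(Corvus,(Klebsiella,Lynx))) (12 taxa).
The first is nested inside the second, so Klebsiella shares a more recent common ancestor with Corvus.

Corvus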